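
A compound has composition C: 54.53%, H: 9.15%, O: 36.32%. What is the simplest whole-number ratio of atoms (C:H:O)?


Assume 100 g of compound, divide each mass% by atomic mass to get moles, then normalize by the smallest to get a raw atom ratio.
Moles per 100 g: C: 54.53/12.011 = 4.54, H: 9.15/1.008 = 9.0774, O: 36.32/15.999 = 2.2701
Raw ratio (divide by min = 2.2701): C: 2.0, H: 3.999, O: 1.0
Multiply by 1 to clear fractions: C: 2.0 ~= 2, H: 3.999 ~= 4, O: 1.0 ~= 1
Reduce by GCD to get the simplest whole-number ratio:

2:4:1


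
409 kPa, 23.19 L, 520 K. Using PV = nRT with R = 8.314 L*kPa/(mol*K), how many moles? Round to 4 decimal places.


PV = nRT, solve for n = PV / (RT).
PV = 409 * 23.19 = 9484.71
RT = 8.314 * 520 = 4323.28
n = 9484.71 / 4323.28
n = 2.19386901 mol, rounded to 4 dp:

2.1939 mol


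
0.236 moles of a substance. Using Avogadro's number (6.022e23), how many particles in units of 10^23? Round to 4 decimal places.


N = n * NA, then divide by 1e23 for the requested units.
N / 1e23 = n * 6.022
N / 1e23 = 0.236 * 6.022
N / 1e23 = 1.421192, rounded to 4 dp:

1.4212


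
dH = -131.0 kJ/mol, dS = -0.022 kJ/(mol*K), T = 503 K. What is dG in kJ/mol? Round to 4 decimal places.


Gibbs: dG = dH - T*dS (consistent units, dS already in kJ/(mol*K)).
T*dS = 503 * -0.022 = -11.066
dG = -131.0 - (-11.066)
dG = -119.934 kJ/mol, rounded to 4 dp:

-119.9340 kJ/mol


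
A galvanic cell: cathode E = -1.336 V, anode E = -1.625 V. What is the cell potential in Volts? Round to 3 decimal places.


Standard cell potential: E_cell = E_cathode - E_anode.
E_cell = -1.336 - (-1.625)
E_cell = 0.289 V, rounded to 3 dp:

0.289 V


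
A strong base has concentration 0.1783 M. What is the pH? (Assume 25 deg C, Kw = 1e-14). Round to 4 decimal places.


A strong base dissociates completely, so [OH-] equals the given concentration.
pOH = -log10([OH-]) = -log10(0.1783) = 0.748849
pH = 14 - pOH = 14 - 0.748849
pH = 13.251151, rounded to 4 dp:

13.2512


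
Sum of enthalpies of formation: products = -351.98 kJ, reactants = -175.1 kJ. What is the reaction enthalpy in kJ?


dH_rxn = sum(dH_f products) - sum(dH_f reactants)
dH_rxn = -351.98 - (-175.1)
dH_rxn = -176.88 kJ:

-176.88 kJ


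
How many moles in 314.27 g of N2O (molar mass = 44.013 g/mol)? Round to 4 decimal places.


n = mass / M
n = 314.27 / 44.013
n = 7.14039034 mol, rounded to 4 dp:

7.1404 mol


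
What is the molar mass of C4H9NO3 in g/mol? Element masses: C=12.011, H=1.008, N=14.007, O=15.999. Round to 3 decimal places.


M = sum(count * atomic_mass) over atoms.
M = 4*12.011 + 9*1.008 + 1*14.007 + 3*15.999
M = 48.044 + 9.072 + 14.007 + 47.997
M = 119.12 g/mol, rounded to 3 dp:

119.120 g/mol


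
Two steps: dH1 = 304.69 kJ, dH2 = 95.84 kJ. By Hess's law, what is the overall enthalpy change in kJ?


Hess's law: enthalpy is a state function, so add the step enthalpies.
dH_total = dH1 + dH2 = 304.69 + (95.84)
dH_total = 400.53 kJ:

400.53 kJ


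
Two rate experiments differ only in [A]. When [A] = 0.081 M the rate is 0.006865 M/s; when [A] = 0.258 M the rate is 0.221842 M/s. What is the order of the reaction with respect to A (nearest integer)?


Rate is proportional to [A]^n, so rate2/rate1 = ([A]2/[A]1)^n. Take logs to solve for n.
rate2/rate1 = 0.221842 / 0.006865 = 32.3149
[A]2/[A]1 = 0.258 / 0.081 = 3.1852
n = ln(32.3149) / ln(3.1852) = 3.0
Nearest integer order:

3


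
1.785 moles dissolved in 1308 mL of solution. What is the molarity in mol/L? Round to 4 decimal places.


Convert volume to liters: V_L = V_mL / 1000.
V_L = 1308 / 1000 = 1.308 L
M = n / V_L = 1.785 / 1.308
M = 1.3646789 mol/L, rounded to 4 dp:

1.3647 mol/L


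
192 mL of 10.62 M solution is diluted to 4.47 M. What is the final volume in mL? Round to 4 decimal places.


Dilution: M1*V1 = M2*V2, solve for V2.
V2 = M1*V1 / M2
V2 = 10.62 * 192 / 4.47
V2 = 2039.04 / 4.47
V2 = 456.16107383 mL, rounded to 4 dp:

456.1611 mL


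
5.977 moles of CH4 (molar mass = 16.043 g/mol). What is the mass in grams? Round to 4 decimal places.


mass = n * M
mass = 5.977 * 16.043
mass = 95.889011 g, rounded to 4 dp:

95.8890 g


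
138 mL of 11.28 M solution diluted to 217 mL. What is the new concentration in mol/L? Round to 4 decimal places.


Dilution: M1*V1 = M2*V2, solve for M2.
M2 = M1*V1 / V2
M2 = 11.28 * 138 / 217
M2 = 1556.64 / 217
M2 = 7.17345622 mol/L, rounded to 4 dp:

7.1735 mol/L


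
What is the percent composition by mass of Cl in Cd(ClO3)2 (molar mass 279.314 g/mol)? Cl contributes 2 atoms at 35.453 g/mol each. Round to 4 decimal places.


pct = 100 * (n_elem * M_elem) / M_total
mass_contribution = 2 * 35.453 = 70.906 g/mol
pct = 100 * 70.906 / 279.314
pct = 25.38576656 %, rounded to 4 dp:

25.3858 %


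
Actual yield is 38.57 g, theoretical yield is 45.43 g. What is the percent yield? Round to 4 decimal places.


% yield = 100 * actual / theoretical
% yield = 100 * 38.57 / 45.43
% yield = 84.89984592 %, rounded to 4 dp:

84.8998 %


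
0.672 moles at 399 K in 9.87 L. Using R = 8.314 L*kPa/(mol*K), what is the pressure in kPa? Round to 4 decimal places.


PV = nRT, solve for P = nRT / V.
nRT = 0.672 * 8.314 * 399 = 2229.2162
P = 2229.2162 / 9.87
P = 225.85777102 kPa, rounded to 4 dp:

225.8578 kPa


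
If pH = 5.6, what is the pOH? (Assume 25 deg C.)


At 25 deg C, pH + pOH = 14.
pOH = 14 - pH = 14 - 5.6
pOH = 8.4:

8.40


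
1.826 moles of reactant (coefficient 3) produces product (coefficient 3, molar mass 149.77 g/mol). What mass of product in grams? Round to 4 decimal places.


Use the coefficient ratio to convert reactant moles to product moles, then multiply by the product's molar mass.
moles_P = moles_R * (coeff_P / coeff_R) = 1.826 * (3/3) = 1.826
mass_P = moles_P * M_P = 1.826 * 149.77
mass_P = 273.48002 g, rounded to 4 dp:

273.4800 g


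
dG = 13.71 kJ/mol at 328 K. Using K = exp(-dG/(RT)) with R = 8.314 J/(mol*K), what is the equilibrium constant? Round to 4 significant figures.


dG is in kJ/mol; multiply by 1000 to match R in J/(mol*K).
RT = 8.314 * 328 = 2726.992 J/mol
exponent = -dG*1000 / (RT) = -(13.71*1000) / 2726.992 = -5.0275175
K = exp(-5.0275175)
K = 0.0065550633, rounded to 4 significant figures:

0.006555


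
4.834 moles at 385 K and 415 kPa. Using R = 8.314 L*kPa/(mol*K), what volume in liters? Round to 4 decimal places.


PV = nRT, solve for V = nRT / P.
nRT = 4.834 * 8.314 * 385 = 15473.1023
V = 15473.1023 / 415
V = 37.28458386 L, rounded to 4 dp:

37.2846 L


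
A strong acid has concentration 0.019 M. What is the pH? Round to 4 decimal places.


A strong acid dissociates completely, so [H+] equals the given concentration.
pH = -log10([H+]) = -log10(0.019)
pH = 1.7212464, rounded to 4 dp:

1.7212


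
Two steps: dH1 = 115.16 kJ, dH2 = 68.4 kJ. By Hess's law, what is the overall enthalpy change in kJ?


Hess's law: enthalpy is a state function, so add the step enthalpies.
dH_total = dH1 + dH2 = 115.16 + (68.4)
dH_total = 183.56 kJ:

183.56 kJ


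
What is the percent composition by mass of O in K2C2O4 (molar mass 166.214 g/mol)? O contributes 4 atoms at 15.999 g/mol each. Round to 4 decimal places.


pct = 100 * (n_elem * M_elem) / M_total
mass_contribution = 4 * 15.999 = 63.996 g/mol
pct = 100 * 63.996 / 166.214
pct = 38.5021719 %, rounded to 4 dp:

38.5022 %


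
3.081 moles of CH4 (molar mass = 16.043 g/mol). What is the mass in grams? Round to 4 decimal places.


mass = n * M
mass = 3.081 * 16.043
mass = 49.428483 g, rounded to 4 dp:

49.4285 g


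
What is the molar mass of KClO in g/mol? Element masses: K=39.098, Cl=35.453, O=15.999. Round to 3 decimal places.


M = sum(count * atomic_mass) over atoms.
M = 1*39.098 + 1*35.453 + 1*15.999
M = 39.098 + 35.453 + 15.999
M = 90.55 g/mol, rounded to 3 dp:

90.550 g/mol


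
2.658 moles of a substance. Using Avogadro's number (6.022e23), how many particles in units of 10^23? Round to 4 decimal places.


N = n * NA, then divide by 1e23 for the requested units.
N / 1e23 = n * 6.022
N / 1e23 = 2.658 * 6.022
N / 1e23 = 16.006476, rounded to 4 dp:

16.0065


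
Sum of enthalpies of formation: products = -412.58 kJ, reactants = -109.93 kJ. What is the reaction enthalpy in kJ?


dH_rxn = sum(dH_f products) - sum(dH_f reactants)
dH_rxn = -412.58 - (-109.93)
dH_rxn = -302.65 kJ:

-302.65 kJ


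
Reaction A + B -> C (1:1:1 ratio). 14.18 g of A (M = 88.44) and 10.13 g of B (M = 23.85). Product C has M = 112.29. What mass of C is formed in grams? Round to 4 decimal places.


Find moles of each reactant; the smaller value is the limiting reagent in a 1:1:1 reaction, so moles_C equals moles of the limiter.
n_A = mass_A / M_A = 14.18 / 88.44 = 0.160335 mol
n_B = mass_B / M_B = 10.13 / 23.85 = 0.424738 mol
Limiting reagent: A (smaller), n_limiting = 0.160335 mol
mass_C = n_limiting * M_C = 0.160335 * 112.29
mass_C = 18.00401715 g, rounded to 4 dp:

18.0040 g


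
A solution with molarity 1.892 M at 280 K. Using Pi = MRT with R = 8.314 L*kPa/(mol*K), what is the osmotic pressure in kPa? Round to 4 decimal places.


Osmotic pressure (van't Hoff): Pi = M*R*T.
RT = 8.314 * 280 = 2327.92
Pi = 1.892 * 2327.92
Pi = 4404.42464 kPa, rounded to 4 dp:

4404.4246 kPa


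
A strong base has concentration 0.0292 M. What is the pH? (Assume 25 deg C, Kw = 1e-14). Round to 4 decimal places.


A strong base dissociates completely, so [OH-] equals the given concentration.
pOH = -log10([OH-]) = -log10(0.0292) = 1.534617
pH = 14 - pOH = 14 - 1.534617
pH = 12.465383, rounded to 4 dp:

12.4654


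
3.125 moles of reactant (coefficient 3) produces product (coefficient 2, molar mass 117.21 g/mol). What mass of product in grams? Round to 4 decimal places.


Use the coefficient ratio to convert reactant moles to product moles, then multiply by the product's molar mass.
moles_P = moles_R * (coeff_P / coeff_R) = 3.125 * (2/3) = 2.083333
mass_P = moles_P * M_P = 2.083333 * 117.21
mass_P = 244.18746093 g, rounded to 4 dp:

244.1875 g


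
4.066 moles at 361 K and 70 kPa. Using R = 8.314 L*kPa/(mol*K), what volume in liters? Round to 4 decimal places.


PV = nRT, solve for V = nRT / P.
nRT = 4.066 * 8.314 * 361 = 12203.5054
V = 12203.5054 / 70
V = 174.33579143 L, rounded to 4 dp:

174.3358 L


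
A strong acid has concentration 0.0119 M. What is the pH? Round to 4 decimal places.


A strong acid dissociates completely, so [H+] equals the given concentration.
pH = -log10([H+]) = -log10(0.0119)
pH = 1.92445304, rounded to 4 dp:

1.9245


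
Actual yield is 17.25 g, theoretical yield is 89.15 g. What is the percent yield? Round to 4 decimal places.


% yield = 100 * actual / theoretical
% yield = 100 * 17.25 / 89.15
% yield = 19.3494111 %, rounded to 4 dp:

19.3494 %


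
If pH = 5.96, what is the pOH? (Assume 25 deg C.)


At 25 deg C, pH + pOH = 14.
pOH = 14 - pH = 14 - 5.96
pOH = 8.04:

8.04


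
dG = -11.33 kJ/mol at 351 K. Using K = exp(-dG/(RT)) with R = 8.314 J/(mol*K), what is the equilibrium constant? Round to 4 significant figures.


dG is in kJ/mol; multiply by 1000 to match R in J/(mol*K).
RT = 8.314 * 351 = 2918.214 J/mol
exponent = -dG*1000 / (RT) = -(-11.33*1000) / 2918.214 = 3.8825117
K = exp(3.8825117)
K = 48.545995, rounded to 4 significant figures:

48.55


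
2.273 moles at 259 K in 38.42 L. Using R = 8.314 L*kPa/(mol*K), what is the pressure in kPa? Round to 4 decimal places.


PV = nRT, solve for P = nRT / V.
nRT = 2.273 * 8.314 * 259 = 4894.51
P = 4894.51 / 38.42
P = 127.39484643 kPa, rounded to 4 dp:

127.3948 kPa


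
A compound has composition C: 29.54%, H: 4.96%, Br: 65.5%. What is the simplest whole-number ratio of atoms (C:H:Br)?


Assume 100 g of compound, divide each mass% by atomic mass to get moles, then normalize by the smallest to get a raw atom ratio.
Moles per 100 g: C: 29.54/12.011 = 2.4594, H: 4.96/1.008 = 4.9206, Br: 65.5/79.904 = 0.8197
Raw ratio (divide by min = 0.8197): C: 3.0, H: 6.003, Br: 1.0
Multiply by 1 to clear fractions: C: 3.0 ~= 3, H: 6.003 ~= 6, Br: 1.0 ~= 1
Reduce by GCD to get the simplest whole-number ratio:

3:6:1


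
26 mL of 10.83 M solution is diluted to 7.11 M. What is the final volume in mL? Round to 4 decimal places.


Dilution: M1*V1 = M2*V2, solve for V2.
V2 = M1*V1 / M2
V2 = 10.83 * 26 / 7.11
V2 = 281.58 / 7.11
V2 = 39.60337553 mL, rounded to 4 dp:

39.6034 mL


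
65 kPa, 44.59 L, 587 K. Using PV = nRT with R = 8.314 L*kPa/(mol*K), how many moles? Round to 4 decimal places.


PV = nRT, solve for n = PV / (RT).
PV = 65 * 44.59 = 2898.35
RT = 8.314 * 587 = 4880.318
n = 2898.35 / 4880.318
n = 0.59388548 mol, rounded to 4 dp:

0.5939 mol


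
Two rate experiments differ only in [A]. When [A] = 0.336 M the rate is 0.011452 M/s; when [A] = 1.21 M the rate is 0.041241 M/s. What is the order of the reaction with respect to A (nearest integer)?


Rate is proportional to [A]^n, so rate2/rate1 = ([A]2/[A]1)^n. Take logs to solve for n.
rate2/rate1 = 0.041241 / 0.011452 = 3.6012
[A]2/[A]1 = 1.21 / 0.336 = 3.6012
n = ln(3.6012) / ln(3.6012) = 1.0
Nearest integer order:

1


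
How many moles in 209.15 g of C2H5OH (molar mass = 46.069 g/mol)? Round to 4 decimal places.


n = mass / M
n = 209.15 / 46.069
n = 4.53992924 mol, rounded to 4 dp:

4.5399 mol


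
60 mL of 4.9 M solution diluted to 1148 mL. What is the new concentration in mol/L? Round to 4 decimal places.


Dilution: M1*V1 = M2*V2, solve for M2.
M2 = M1*V1 / V2
M2 = 4.9 * 60 / 1148
M2 = 294.0 / 1148
M2 = 0.25609756 mol/L, rounded to 4 dp:

0.2561 mol/L


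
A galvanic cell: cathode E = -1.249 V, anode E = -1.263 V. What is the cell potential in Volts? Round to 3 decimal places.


Standard cell potential: E_cell = E_cathode - E_anode.
E_cell = -1.249 - (-1.263)
E_cell = 0.014 V, rounded to 3 dp:

0.014 V


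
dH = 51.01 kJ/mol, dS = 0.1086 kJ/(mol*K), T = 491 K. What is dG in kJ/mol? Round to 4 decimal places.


Gibbs: dG = dH - T*dS (consistent units, dS already in kJ/(mol*K)).
T*dS = 491 * 0.1086 = 53.3226
dG = 51.01 - (53.3226)
dG = -2.3126 kJ/mol, rounded to 4 dp:

-2.3126 kJ/mol


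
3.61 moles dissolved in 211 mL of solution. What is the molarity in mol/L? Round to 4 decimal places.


Convert volume to liters: V_L = V_mL / 1000.
V_L = 211 / 1000 = 0.211 L
M = n / V_L = 3.61 / 0.211
M = 17.10900474 mol/L, rounded to 4 dp:

17.1090 mol/L


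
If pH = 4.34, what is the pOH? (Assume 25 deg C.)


At 25 deg C, pH + pOH = 14.
pOH = 14 - pH = 14 - 4.34
pOH = 9.66:

9.66


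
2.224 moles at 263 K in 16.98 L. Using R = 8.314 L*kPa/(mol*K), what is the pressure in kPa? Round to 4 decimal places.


PV = nRT, solve for P = nRT / V.
nRT = 2.224 * 8.314 * 263 = 4862.9584
P = 4862.9584 / 16.98
P = 286.39330978 kPa, rounded to 4 dp:

286.3933 kPa


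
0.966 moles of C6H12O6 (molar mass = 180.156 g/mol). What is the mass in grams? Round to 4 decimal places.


mass = n * M
mass = 0.966 * 180.156
mass = 174.030696 g, rounded to 4 dp:

174.0307 g


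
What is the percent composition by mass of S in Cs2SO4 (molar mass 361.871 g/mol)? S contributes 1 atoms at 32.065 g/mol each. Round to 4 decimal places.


pct = 100 * (n_elem * M_elem) / M_total
mass_contribution = 1 * 32.065 = 32.065 g/mol
pct = 100 * 32.065 / 361.871
pct = 8.86089242 %, rounded to 4 dp:

8.8609 %


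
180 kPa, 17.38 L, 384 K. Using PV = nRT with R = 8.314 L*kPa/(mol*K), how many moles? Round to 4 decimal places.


PV = nRT, solve for n = PV / (RT).
PV = 180 * 17.38 = 3128.4
RT = 8.314 * 384 = 3192.576
n = 3128.4 / 3192.576
n = 0.97989836 mol, rounded to 4 dp:

0.9799 mol


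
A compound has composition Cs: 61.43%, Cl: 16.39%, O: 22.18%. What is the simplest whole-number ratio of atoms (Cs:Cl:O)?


Assume 100 g of compound, divide each mass% by atomic mass to get moles, then normalize by the smallest to get a raw atom ratio.
Moles per 100 g: Cs: 61.43/132.905 = 0.4622, Cl: 16.39/35.453 = 0.4623, O: 22.18/15.999 = 1.3863
Raw ratio (divide by min = 0.4622): Cs: 1.0, Cl: 1.0, O: 2.999
Multiply by 1 to clear fractions: Cs: 1.0 ~= 1, Cl: 1.0 ~= 1, O: 2.999 ~= 3
Reduce by GCD to get the simplest whole-number ratio:

1:1:3


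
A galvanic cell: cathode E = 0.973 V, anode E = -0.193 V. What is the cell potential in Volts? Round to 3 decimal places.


Standard cell potential: E_cell = E_cathode - E_anode.
E_cell = 0.973 - (-0.193)
E_cell = 1.166 V, rounded to 3 dp:

1.166 V


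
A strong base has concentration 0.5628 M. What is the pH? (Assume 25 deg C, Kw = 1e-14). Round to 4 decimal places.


A strong base dissociates completely, so [OH-] equals the given concentration.
pOH = -log10([OH-]) = -log10(0.5628) = 0.249646
pH = 14 - pOH = 14 - 0.249646
pH = 13.750354, rounded to 4 dp:

13.7504


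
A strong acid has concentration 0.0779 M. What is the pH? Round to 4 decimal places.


A strong acid dissociates completely, so [H+] equals the given concentration.
pH = -log10([H+]) = -log10(0.0779)
pH = 1.10846254, rounded to 4 dp:

1.1085


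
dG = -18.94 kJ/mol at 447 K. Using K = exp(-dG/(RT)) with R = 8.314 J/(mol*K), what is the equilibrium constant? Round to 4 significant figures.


dG is in kJ/mol; multiply by 1000 to match R in J/(mol*K).
RT = 8.314 * 447 = 3716.358 J/mol
exponent = -dG*1000 / (RT) = -(-18.94*1000) / 3716.358 = 5.09638738
K = exp(5.09638738)
K = 163.43043, rounded to 4 significant figures:

163.4


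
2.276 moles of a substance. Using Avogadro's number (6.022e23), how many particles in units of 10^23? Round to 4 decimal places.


N = n * NA, then divide by 1e23 for the requested units.
N / 1e23 = n * 6.022
N / 1e23 = 2.276 * 6.022
N / 1e23 = 13.706072, rounded to 4 dp:

13.7061


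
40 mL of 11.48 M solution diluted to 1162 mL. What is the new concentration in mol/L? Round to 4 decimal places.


Dilution: M1*V1 = M2*V2, solve for M2.
M2 = M1*V1 / V2
M2 = 11.48 * 40 / 1162
M2 = 459.2 / 1162
M2 = 0.39518072 mol/L, rounded to 4 dp:

0.3952 mol/L


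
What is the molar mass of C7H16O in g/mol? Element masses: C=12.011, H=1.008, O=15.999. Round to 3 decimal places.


M = sum(count * atomic_mass) over atoms.
M = 7*12.011 + 16*1.008 + 1*15.999
M = 84.077 + 16.128 + 15.999
M = 116.204 g/mol, rounded to 3 dp:

116.204 g/mol


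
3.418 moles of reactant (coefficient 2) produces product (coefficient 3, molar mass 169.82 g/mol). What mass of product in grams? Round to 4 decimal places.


Use the coefficient ratio to convert reactant moles to product moles, then multiply by the product's molar mass.
moles_P = moles_R * (coeff_P / coeff_R) = 3.418 * (3/2) = 5.127
mass_P = moles_P * M_P = 5.127 * 169.82
mass_P = 870.66714 g, rounded to 4 dp:

870.6671 g


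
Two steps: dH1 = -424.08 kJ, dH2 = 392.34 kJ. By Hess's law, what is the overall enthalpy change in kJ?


Hess's law: enthalpy is a state function, so add the step enthalpies.
dH_total = dH1 + dH2 = -424.08 + (392.34)
dH_total = -31.74 kJ:

-31.74 kJ


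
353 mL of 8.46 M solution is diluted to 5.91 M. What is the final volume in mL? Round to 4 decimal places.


Dilution: M1*V1 = M2*V2, solve for V2.
V2 = M1*V1 / M2
V2 = 8.46 * 353 / 5.91
V2 = 2986.38 / 5.91
V2 = 505.30964467 mL, rounded to 4 dp:

505.3096 mL


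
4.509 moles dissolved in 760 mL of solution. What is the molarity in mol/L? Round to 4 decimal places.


Convert volume to liters: V_L = V_mL / 1000.
V_L = 760 / 1000 = 0.76 L
M = n / V_L = 4.509 / 0.76
M = 5.93289474 mol/L, rounded to 4 dp:

5.9329 mol/L


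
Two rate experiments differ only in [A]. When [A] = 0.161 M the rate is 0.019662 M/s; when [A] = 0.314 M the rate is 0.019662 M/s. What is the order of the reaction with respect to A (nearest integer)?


Rate is proportional to [A]^n, so rate2/rate1 = ([A]2/[A]1)^n. Take logs to solve for n.
rate2/rate1 = 0.019662 / 0.019662 = 1.0
[A]2/[A]1 = 0.314 / 0.161 = 1.9503
n = ln(1.0) / ln(1.9503) = 0.0
Nearest integer order:

0


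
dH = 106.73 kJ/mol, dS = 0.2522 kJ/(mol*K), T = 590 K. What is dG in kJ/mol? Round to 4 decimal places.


Gibbs: dG = dH - T*dS (consistent units, dS already in kJ/(mol*K)).
T*dS = 590 * 0.2522 = 148.798
dG = 106.73 - (148.798)
dG = -42.068 kJ/mol, rounded to 4 dp:

-42.0680 kJ/mol


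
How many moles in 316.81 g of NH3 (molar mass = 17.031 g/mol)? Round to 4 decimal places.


n = mass / M
n = 316.81 / 17.031
n = 18.60196113 mol, rounded to 4 dp:

18.6020 mol


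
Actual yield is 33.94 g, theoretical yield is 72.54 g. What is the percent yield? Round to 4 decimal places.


% yield = 100 * actual / theoretical
% yield = 100 * 33.94 / 72.54
% yield = 46.78797905 %, rounded to 4 dp:

46.7880 %


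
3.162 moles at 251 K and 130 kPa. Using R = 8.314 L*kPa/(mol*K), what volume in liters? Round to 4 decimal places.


PV = nRT, solve for V = nRT / P.
nRT = 3.162 * 8.314 * 251 = 6598.5059
V = 6598.5059 / 130
V = 50.75773769 L, rounded to 4 dp:

50.7577 L


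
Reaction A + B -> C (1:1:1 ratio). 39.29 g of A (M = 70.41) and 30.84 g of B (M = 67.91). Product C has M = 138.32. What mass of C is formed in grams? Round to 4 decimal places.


Find moles of each reactant; the smaller value is the limiting reagent in a 1:1:1 reaction, so moles_C equals moles of the limiter.
n_A = mass_A / M_A = 39.29 / 70.41 = 0.558017 mol
n_B = mass_B / M_B = 30.84 / 67.91 = 0.45413 mol
Limiting reagent: B (smaller), n_limiting = 0.45413 mol
mass_C = n_limiting * M_C = 0.45413 * 138.32
mass_C = 62.8152616 g, rounded to 4 dp:

62.8153 g


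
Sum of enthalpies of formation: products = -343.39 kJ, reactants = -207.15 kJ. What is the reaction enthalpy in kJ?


dH_rxn = sum(dH_f products) - sum(dH_f reactants)
dH_rxn = -343.39 - (-207.15)
dH_rxn = -136.24 kJ:

-136.24 kJ


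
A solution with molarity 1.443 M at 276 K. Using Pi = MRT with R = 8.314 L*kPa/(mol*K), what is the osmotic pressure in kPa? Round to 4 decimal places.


Osmotic pressure (van't Hoff): Pi = M*R*T.
RT = 8.314 * 276 = 2294.664
Pi = 1.443 * 2294.664
Pi = 3311.200152 kPa, rounded to 4 dp:

3311.2002 kPa


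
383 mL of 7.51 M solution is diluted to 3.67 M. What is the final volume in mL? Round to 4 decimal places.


Dilution: M1*V1 = M2*V2, solve for V2.
V2 = M1*V1 / M2
V2 = 7.51 * 383 / 3.67
V2 = 2876.33 / 3.67
V2 = 783.74114441 mL, rounded to 4 dp:

783.7411 mL


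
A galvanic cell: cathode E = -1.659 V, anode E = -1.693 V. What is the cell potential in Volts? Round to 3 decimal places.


Standard cell potential: E_cell = E_cathode - E_anode.
E_cell = -1.659 - (-1.693)
E_cell = 0.034 V, rounded to 3 dp:

0.034 V


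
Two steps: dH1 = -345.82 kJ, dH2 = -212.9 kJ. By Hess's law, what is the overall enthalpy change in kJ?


Hess's law: enthalpy is a state function, so add the step enthalpies.
dH_total = dH1 + dH2 = -345.82 + (-212.9)
dH_total = -558.72 kJ:

-558.72 kJ


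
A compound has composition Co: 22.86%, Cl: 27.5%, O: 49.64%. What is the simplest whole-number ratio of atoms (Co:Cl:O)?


Assume 100 g of compound, divide each mass% by atomic mass to get moles, then normalize by the smallest to get a raw atom ratio.
Moles per 100 g: Co: 22.86/58.933 = 0.3879, Cl: 27.5/35.453 = 0.7757, O: 49.64/15.999 = 3.1027
Raw ratio (divide by min = 0.3879): Co: 1.0, Cl: 2.0, O: 7.999
Multiply by 1 to clear fractions: Co: 1.0 ~= 1, Cl: 2.0 ~= 2, O: 7.999 ~= 8
Reduce by GCD to get the simplest whole-number ratio:

1:2:8


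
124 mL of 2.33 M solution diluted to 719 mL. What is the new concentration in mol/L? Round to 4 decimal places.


Dilution: M1*V1 = M2*V2, solve for M2.
M2 = M1*V1 / V2
M2 = 2.33 * 124 / 719
M2 = 288.92 / 719
M2 = 0.40183588 mol/L, rounded to 4 dp:

0.4018 mol/L


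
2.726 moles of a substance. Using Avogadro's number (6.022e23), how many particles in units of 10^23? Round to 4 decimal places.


N = n * NA, then divide by 1e23 for the requested units.
N / 1e23 = n * 6.022
N / 1e23 = 2.726 * 6.022
N / 1e23 = 16.415972, rounded to 4 dp:

16.4160


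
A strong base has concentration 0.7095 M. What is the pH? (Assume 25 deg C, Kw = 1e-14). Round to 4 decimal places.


A strong base dissociates completely, so [OH-] equals the given concentration.
pOH = -log10([OH-]) = -log10(0.7095) = 0.149048
pH = 14 - pOH = 14 - 0.149048
pH = 13.850952, rounded to 4 dp:

13.8510


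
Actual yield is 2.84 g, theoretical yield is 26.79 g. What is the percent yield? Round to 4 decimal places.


% yield = 100 * actual / theoretical
% yield = 100 * 2.84 / 26.79
% yield = 10.60097051 %, rounded to 4 dp:

10.6010 %


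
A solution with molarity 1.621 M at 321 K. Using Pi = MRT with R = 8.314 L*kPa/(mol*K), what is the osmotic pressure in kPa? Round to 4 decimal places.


Osmotic pressure (van't Hoff): Pi = M*R*T.
RT = 8.314 * 321 = 2668.794
Pi = 1.621 * 2668.794
Pi = 4326.115074 kPa, rounded to 4 dp:

4326.1151 kPa


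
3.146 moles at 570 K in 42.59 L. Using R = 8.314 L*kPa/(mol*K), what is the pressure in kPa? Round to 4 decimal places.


PV = nRT, solve for P = nRT / V.
nRT = 3.146 * 8.314 * 570 = 14908.8311
P = 14908.8311 / 42.59
P = 350.05473351 kPa, rounded to 4 dp:

350.0547 kPa


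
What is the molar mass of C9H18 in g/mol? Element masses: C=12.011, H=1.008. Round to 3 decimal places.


M = sum(count * atomic_mass) over atoms.
M = 9*12.011 + 18*1.008
M = 108.099 + 18.144
M = 126.243 g/mol, rounded to 3 dp:

126.243 g/mol


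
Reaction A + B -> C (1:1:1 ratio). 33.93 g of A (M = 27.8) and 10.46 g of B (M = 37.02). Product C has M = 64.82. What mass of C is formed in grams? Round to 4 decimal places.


Find moles of each reactant; the smaller value is the limiting reagent in a 1:1:1 reaction, so moles_C equals moles of the limiter.
n_A = mass_A / M_A = 33.93 / 27.8 = 1.220504 mol
n_B = mass_B / M_B = 10.46 / 37.02 = 0.28255 mol
Limiting reagent: B (smaller), n_limiting = 0.28255 mol
mass_C = n_limiting * M_C = 0.28255 * 64.82
mass_C = 18.314891 g, rounded to 4 dp:

18.3149 g


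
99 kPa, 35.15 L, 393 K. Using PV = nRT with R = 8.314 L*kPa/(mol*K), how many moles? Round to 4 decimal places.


PV = nRT, solve for n = PV / (RT).
PV = 99 * 35.15 = 3479.85
RT = 8.314 * 393 = 3267.402
n = 3479.85 / 3267.402
n = 1.06502047 mol, rounded to 4 dp:

1.0650 mol


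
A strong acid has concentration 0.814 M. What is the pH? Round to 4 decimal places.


A strong acid dissociates completely, so [H+] equals the given concentration.
pH = -log10([H+]) = -log10(0.814)
pH = 0.0893756, rounded to 4 dp:

0.0894


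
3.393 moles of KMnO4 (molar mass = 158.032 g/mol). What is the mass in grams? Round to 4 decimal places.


mass = n * M
mass = 3.393 * 158.032
mass = 536.202576 g, rounded to 4 dp:

536.2026 g


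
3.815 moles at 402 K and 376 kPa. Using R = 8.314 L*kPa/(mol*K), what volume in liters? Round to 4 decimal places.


PV = nRT, solve for V = nRT / P.
nRT = 3.815 * 8.314 * 402 = 12750.5998
V = 12750.5998 / 376
V = 33.91116968 L, rounded to 4 dp:

33.9112 L


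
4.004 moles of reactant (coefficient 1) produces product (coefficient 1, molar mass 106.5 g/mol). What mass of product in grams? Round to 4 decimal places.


Use the coefficient ratio to convert reactant moles to product moles, then multiply by the product's molar mass.
moles_P = moles_R * (coeff_P / coeff_R) = 4.004 * (1/1) = 4.004
mass_P = moles_P * M_P = 4.004 * 106.5
mass_P = 426.426 g, rounded to 4 dp:

426.4260 g


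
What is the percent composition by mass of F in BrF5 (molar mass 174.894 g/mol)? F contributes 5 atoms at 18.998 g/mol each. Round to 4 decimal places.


pct = 100 * (n_elem * M_elem) / M_total
mass_contribution = 5 * 18.998 = 94.99 g/mol
pct = 100 * 94.99 / 174.894
pct = 54.3128981 %, rounded to 4 dp:

54.3129 %


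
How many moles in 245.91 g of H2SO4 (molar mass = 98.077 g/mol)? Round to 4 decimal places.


n = mass / M
n = 245.91 / 98.077
n = 2.50731568 mol, rounded to 4 dp:

2.5073 mol


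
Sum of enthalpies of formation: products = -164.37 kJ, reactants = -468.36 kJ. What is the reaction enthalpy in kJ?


dH_rxn = sum(dH_f products) - sum(dH_f reactants)
dH_rxn = -164.37 - (-468.36)
dH_rxn = 303.99 kJ:

303.99 kJ


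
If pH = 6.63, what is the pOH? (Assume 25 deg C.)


At 25 deg C, pH + pOH = 14.
pOH = 14 - pH = 14 - 6.63
pOH = 7.37:

7.37


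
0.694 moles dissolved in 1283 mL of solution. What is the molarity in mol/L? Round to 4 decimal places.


Convert volume to liters: V_L = V_mL / 1000.
V_L = 1283 / 1000 = 1.283 L
M = n / V_L = 0.694 / 1.283
M = 0.54091972 mol/L, rounded to 4 dp:

0.5409 mol/L


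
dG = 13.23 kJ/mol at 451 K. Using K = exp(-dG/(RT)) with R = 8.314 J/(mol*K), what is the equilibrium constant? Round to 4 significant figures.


dG is in kJ/mol; multiply by 1000 to match R in J/(mol*K).
RT = 8.314 * 451 = 3749.614 J/mol
exponent = -dG*1000 / (RT) = -(13.23*1000) / 3749.614 = -3.52836319
K = exp(-3.52836319)
K = 0.029352922, rounded to 4 significant figures:

0.02935


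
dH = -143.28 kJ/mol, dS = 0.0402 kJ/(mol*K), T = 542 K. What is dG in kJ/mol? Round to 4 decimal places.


Gibbs: dG = dH - T*dS (consistent units, dS already in kJ/(mol*K)).
T*dS = 542 * 0.0402 = 21.7884
dG = -143.28 - (21.7884)
dG = -165.0684 kJ/mol, rounded to 4 dp:

-165.0684 kJ/mol


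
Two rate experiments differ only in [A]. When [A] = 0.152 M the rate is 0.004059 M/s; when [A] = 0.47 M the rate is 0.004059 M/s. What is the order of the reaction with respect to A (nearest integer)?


Rate is proportional to [A]^n, so rate2/rate1 = ([A]2/[A]1)^n. Take logs to solve for n.
rate2/rate1 = 0.004059 / 0.004059 = 1.0
[A]2/[A]1 = 0.47 / 0.152 = 3.0921
n = ln(1.0) / ln(3.0921) = 0.0
Nearest integer order:

0


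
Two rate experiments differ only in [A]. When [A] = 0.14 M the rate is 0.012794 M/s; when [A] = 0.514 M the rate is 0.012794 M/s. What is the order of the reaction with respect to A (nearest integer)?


Rate is proportional to [A]^n, so rate2/rate1 = ([A]2/[A]1)^n. Take logs to solve for n.
rate2/rate1 = 0.012794 / 0.012794 = 1.0
[A]2/[A]1 = 0.514 / 0.14 = 3.6714
n = ln(1.0) / ln(3.6714) = 0.0
Nearest integer order:

0


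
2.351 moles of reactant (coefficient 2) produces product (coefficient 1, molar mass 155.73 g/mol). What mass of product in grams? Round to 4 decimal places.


Use the coefficient ratio to convert reactant moles to product moles, then multiply by the product's molar mass.
moles_P = moles_R * (coeff_P / coeff_R) = 2.351 * (1/2) = 1.1755
mass_P = moles_P * M_P = 1.1755 * 155.73
mass_P = 183.060615 g, rounded to 4 dp:

183.0606 g


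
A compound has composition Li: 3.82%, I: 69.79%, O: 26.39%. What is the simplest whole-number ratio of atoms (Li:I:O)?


Assume 100 g of compound, divide each mass% by atomic mass to get moles, then normalize by the smallest to get a raw atom ratio.
Moles per 100 g: Li: 3.82/6.941 = 0.5504, I: 69.79/126.904 = 0.5499, O: 26.39/15.999 = 1.6495
Raw ratio (divide by min = 0.5499): Li: 1.001, I: 1.0, O: 2.999
Multiply by 1 to clear fractions: Li: 1.001 ~= 1, I: 1.0 ~= 1, O: 2.999 ~= 3
Reduce by GCD to get the simplest whole-number ratio:

1:1:3


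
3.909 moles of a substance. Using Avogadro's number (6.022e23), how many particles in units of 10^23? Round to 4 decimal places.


N = n * NA, then divide by 1e23 for the requested units.
N / 1e23 = n * 6.022
N / 1e23 = 3.909 * 6.022
N / 1e23 = 23.539998, rounded to 4 dp:

23.5400


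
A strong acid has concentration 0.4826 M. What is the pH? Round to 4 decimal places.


A strong acid dissociates completely, so [H+] equals the given concentration.
pH = -log10([H+]) = -log10(0.4826)
pH = 0.31641268, rounded to 4 dp:

0.3164


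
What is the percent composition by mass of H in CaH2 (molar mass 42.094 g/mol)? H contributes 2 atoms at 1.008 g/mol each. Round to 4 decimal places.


pct = 100 * (n_elem * M_elem) / M_total
mass_contribution = 2 * 1.008 = 2.016 g/mol
pct = 100 * 2.016 / 42.094
pct = 4.78928113 %, rounded to 4 dp:

4.7893 %


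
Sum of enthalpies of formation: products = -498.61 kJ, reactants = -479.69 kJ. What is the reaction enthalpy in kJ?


dH_rxn = sum(dH_f products) - sum(dH_f reactants)
dH_rxn = -498.61 - (-479.69)
dH_rxn = -18.92 kJ:

-18.92 kJ


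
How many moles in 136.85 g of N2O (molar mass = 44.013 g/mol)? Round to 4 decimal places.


n = mass / M
n = 136.85 / 44.013
n = 3.10930861 mol, rounded to 4 dp:

3.1093 mol


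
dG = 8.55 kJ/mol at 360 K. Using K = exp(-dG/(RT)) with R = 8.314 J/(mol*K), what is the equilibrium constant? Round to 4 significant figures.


dG is in kJ/mol; multiply by 1000 to match R in J/(mol*K).
RT = 8.314 * 360 = 2993.04 J/mol
exponent = -dG*1000 / (RT) = -(8.55*1000) / 2993.04 = -2.85662738
K = exp(-2.85662738)
K = 0.057462232, rounded to 4 significant figures:

0.05746


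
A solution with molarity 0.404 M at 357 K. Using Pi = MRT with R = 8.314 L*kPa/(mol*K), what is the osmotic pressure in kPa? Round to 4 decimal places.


Osmotic pressure (van't Hoff): Pi = M*R*T.
RT = 8.314 * 357 = 2968.098
Pi = 0.404 * 2968.098
Pi = 1199.111592 kPa, rounded to 4 dp:

1199.1116 kPa


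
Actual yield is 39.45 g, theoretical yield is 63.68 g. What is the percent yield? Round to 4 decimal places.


% yield = 100 * actual / theoretical
% yield = 100 * 39.45 / 63.68
% yield = 61.95037688 %, rounded to 4 dp:

61.9504 %


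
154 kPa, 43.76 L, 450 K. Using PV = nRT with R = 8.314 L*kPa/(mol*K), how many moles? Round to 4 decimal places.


PV = nRT, solve for n = PV / (RT).
PV = 154 * 43.76 = 6739.04
RT = 8.314 * 450 = 3741.3
n = 6739.04 / 3741.3
n = 1.80125625 mol, rounded to 4 dp:

1.8013 mol


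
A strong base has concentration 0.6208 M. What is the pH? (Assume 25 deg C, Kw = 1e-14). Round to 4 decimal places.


A strong base dissociates completely, so [OH-] equals the given concentration.
pOH = -log10([OH-]) = -log10(0.6208) = 0.207048
pH = 14 - pOH = 14 - 0.207048
pH = 13.792952, rounded to 4 dp:

13.7930


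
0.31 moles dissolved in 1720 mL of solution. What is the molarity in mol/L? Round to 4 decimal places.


Convert volume to liters: V_L = V_mL / 1000.
V_L = 1720 / 1000 = 1.72 L
M = n / V_L = 0.31 / 1.72
M = 0.18023256 mol/L, rounded to 4 dp:

0.1802 mol/L


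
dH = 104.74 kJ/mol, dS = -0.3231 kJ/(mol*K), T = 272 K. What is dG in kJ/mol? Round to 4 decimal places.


Gibbs: dG = dH - T*dS (consistent units, dS already in kJ/(mol*K)).
T*dS = 272 * -0.3231 = -87.8832
dG = 104.74 - (-87.8832)
dG = 192.6232 kJ/mol, rounded to 4 dp:

192.6232 kJ/mol


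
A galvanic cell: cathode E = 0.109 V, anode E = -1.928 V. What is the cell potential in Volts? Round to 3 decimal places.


Standard cell potential: E_cell = E_cathode - E_anode.
E_cell = 0.109 - (-1.928)
E_cell = 2.037 V, rounded to 3 dp:

2.037 V


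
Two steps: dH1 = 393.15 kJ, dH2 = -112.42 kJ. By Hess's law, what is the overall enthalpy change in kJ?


Hess's law: enthalpy is a state function, so add the step enthalpies.
dH_total = dH1 + dH2 = 393.15 + (-112.42)
dH_total = 280.73 kJ:

280.73 kJ


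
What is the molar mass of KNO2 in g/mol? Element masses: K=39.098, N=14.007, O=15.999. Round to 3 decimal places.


M = sum(count * atomic_mass) over atoms.
M = 1*39.098 + 1*14.007 + 2*15.999
M = 39.098 + 14.007 + 31.998
M = 85.103 g/mol, rounded to 3 dp:

85.103 g/mol


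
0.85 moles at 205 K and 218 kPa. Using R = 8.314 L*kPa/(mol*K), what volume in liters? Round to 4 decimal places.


PV = nRT, solve for V = nRT / P.
nRT = 0.85 * 8.314 * 205 = 1448.7145
V = 1448.7145 / 218
V = 6.64547936 L, rounded to 4 dp:

6.6455 L


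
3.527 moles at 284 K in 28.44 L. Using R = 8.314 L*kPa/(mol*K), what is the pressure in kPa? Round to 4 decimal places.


PV = nRT, solve for P = nRT / V.
nRT = 3.527 * 8.314 * 284 = 8327.8678
P = 8327.8678 / 28.44
P = 292.82235584 kPa, rounded to 4 dp:

292.8224 kPa


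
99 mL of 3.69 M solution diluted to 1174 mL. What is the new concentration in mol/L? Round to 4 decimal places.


Dilution: M1*V1 = M2*V2, solve for M2.
M2 = M1*V1 / V2
M2 = 3.69 * 99 / 1174
M2 = 365.31 / 1174
M2 = 0.31116695 mol/L, rounded to 4 dp:

0.3112 mol/L


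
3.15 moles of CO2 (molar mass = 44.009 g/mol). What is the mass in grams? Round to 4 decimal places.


mass = n * M
mass = 3.15 * 44.009
mass = 138.62835 g, rounded to 4 dp:

138.6284 g


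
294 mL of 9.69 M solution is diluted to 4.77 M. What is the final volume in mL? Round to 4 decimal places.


Dilution: M1*V1 = M2*V2, solve for V2.
V2 = M1*V1 / M2
V2 = 9.69 * 294 / 4.77
V2 = 2848.86 / 4.77
V2 = 597.24528302 mL, rounded to 4 dp:

597.2453 mL


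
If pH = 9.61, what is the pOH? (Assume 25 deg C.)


At 25 deg C, pH + pOH = 14.
pOH = 14 - pH = 14 - 9.61
pOH = 4.39:

4.39


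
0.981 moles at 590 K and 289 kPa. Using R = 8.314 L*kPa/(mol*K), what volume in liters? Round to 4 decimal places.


PV = nRT, solve for V = nRT / P.
nRT = 0.981 * 8.314 * 590 = 4812.0601
V = 4812.0601 / 289
V = 16.65072699 L, rounded to 4 dp:

16.6507 L


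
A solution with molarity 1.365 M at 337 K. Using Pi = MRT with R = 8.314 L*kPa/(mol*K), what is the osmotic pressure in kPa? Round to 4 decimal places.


Osmotic pressure (van't Hoff): Pi = M*R*T.
RT = 8.314 * 337 = 2801.818
Pi = 1.365 * 2801.818
Pi = 3824.48157 kPa, rounded to 4 dp:

3824.4816 kPa


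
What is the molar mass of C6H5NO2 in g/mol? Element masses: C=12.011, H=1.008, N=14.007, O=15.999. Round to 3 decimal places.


M = sum(count * atomic_mass) over atoms.
M = 6*12.011 + 5*1.008 + 1*14.007 + 2*15.999
M = 72.066 + 5.04 + 14.007 + 31.998
M = 123.111 g/mol, rounded to 3 dp:

123.111 g/mol


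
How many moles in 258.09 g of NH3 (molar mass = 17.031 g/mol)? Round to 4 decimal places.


n = mass / M
n = 258.09 / 17.031
n = 15.1541307 mol, rounded to 4 dp:

15.1541 mol


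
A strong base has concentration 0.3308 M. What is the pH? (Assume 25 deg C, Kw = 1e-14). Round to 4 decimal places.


A strong base dissociates completely, so [OH-] equals the given concentration.
pOH = -log10([OH-]) = -log10(0.3308) = 0.480434
pH = 14 - pOH = 14 - 0.480434
pH = 13.519566, rounded to 4 dp:

13.5196


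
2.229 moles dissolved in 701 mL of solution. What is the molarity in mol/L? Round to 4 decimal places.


Convert volume to liters: V_L = V_mL / 1000.
V_L = 701 / 1000 = 0.701 L
M = n / V_L = 2.229 / 0.701
M = 3.17974322 mol/L, rounded to 4 dp:

3.1797 mol/L


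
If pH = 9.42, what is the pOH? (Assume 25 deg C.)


At 25 deg C, pH + pOH = 14.
pOH = 14 - pH = 14 - 9.42
pOH = 4.58:

4.58


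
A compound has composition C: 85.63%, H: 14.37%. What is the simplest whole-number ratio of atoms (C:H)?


Assume 100 g of compound, divide each mass% by atomic mass to get moles, then normalize by the smallest to get a raw atom ratio.
Moles per 100 g: C: 85.63/12.011 = 7.1293, H: 14.37/1.008 = 14.256
Raw ratio (divide by min = 7.1293): C: 1.0, H: 2.0
Multiply by 1 to clear fractions: C: 1.0 ~= 1, H: 2.0 ~= 2
Reduce by GCD to get the simplest whole-number ratio:

1:2


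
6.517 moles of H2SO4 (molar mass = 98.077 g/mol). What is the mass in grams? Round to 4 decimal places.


mass = n * M
mass = 6.517 * 98.077
mass = 639.167809 g, rounded to 4 dp:

639.1678 g


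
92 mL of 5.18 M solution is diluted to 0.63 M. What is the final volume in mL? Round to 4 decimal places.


Dilution: M1*V1 = M2*V2, solve for V2.
V2 = M1*V1 / M2
V2 = 5.18 * 92 / 0.63
V2 = 476.56 / 0.63
V2 = 756.44444444 mL, rounded to 4 dp:

756.4444 mL


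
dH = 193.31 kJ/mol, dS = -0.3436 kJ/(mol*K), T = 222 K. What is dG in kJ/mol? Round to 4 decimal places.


Gibbs: dG = dH - T*dS (consistent units, dS already in kJ/(mol*K)).
T*dS = 222 * -0.3436 = -76.2792
dG = 193.31 - (-76.2792)
dG = 269.5892 kJ/mol, rounded to 4 dp:

269.5892 kJ/mol


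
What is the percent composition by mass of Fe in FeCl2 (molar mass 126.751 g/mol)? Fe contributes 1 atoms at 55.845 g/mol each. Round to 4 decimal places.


pct = 100 * (n_elem * M_elem) / M_total
mass_contribution = 1 * 55.845 = 55.845 g/mol
pct = 100 * 55.845 / 126.751
pct = 44.05882399 %, rounded to 4 dp:

44.0588 %
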